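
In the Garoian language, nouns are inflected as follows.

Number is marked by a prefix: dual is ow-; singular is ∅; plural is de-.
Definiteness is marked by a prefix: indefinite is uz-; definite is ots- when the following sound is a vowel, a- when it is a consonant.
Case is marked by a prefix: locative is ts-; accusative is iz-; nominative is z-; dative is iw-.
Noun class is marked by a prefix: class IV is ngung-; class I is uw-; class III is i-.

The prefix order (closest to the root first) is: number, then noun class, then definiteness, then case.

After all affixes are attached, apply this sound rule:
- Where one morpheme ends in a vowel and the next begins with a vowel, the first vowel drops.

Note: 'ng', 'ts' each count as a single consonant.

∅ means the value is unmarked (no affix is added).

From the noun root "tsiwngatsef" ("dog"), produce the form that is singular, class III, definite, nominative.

zotsitsiwngatsef

number = singular: zero marking, form stays tsiwngatsef.
Attach noun class class III i- → itsiwngatsef.
Attach definiteness definite ots- (before vowel 'i') → otsitsiwngatsef.
Attach case nominative z- → zotsitsiwngatsef.
Vowel deletion: no change.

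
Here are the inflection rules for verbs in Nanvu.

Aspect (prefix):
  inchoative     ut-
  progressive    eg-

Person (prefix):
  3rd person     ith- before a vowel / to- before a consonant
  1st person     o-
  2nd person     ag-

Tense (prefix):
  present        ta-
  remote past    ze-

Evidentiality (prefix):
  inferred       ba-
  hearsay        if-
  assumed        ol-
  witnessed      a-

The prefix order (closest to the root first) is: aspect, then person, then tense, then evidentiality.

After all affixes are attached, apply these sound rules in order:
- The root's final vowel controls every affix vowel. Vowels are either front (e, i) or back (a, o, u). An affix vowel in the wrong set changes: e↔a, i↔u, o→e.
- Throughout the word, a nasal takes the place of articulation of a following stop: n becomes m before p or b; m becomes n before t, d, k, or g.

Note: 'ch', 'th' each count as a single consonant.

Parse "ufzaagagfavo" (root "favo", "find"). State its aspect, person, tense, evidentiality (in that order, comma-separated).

Segment: if-ze-ag-eg-favo.
aspect: eg- → progressive.
person: ag- → 2nd person.
tense: ze- → remote past.
evidentiality: if- → hearsay.

progressive, 2nd person, remote past, hearsay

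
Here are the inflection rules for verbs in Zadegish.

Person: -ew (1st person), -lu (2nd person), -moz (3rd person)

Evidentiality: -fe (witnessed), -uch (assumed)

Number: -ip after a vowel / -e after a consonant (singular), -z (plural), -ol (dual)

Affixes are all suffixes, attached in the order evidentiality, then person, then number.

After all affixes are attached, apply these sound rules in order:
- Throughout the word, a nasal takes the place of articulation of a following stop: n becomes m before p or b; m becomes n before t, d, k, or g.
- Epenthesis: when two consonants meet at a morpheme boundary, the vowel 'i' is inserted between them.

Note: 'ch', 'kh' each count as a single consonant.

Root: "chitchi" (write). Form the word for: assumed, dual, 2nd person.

Attach evidentiality assumed -uch → chitchiuch.
Attach person 2nd person -lu → chitchiuchlu.
Attach number dual -ol → chitchiuchluol.
Nasal assimilation: no change.
Apply epenthesis: chitchiuchluol → chitchiuchiluol.

chitchiuchiluol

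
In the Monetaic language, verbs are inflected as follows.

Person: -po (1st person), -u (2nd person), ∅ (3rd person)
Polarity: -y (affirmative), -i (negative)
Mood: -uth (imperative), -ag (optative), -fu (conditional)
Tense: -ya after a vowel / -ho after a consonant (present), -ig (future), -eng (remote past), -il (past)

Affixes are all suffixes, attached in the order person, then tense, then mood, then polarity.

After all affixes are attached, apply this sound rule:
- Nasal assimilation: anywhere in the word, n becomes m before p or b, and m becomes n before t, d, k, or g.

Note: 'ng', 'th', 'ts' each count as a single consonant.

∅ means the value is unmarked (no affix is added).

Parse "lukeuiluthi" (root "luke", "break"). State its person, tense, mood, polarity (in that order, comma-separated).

2nd person, past, imperative, negative

Segment: luke-u-il-uth-i.
person: -u → 2nd person.
tense: -il → past.
mood: -uth → imperative.
polarity: -i → negative.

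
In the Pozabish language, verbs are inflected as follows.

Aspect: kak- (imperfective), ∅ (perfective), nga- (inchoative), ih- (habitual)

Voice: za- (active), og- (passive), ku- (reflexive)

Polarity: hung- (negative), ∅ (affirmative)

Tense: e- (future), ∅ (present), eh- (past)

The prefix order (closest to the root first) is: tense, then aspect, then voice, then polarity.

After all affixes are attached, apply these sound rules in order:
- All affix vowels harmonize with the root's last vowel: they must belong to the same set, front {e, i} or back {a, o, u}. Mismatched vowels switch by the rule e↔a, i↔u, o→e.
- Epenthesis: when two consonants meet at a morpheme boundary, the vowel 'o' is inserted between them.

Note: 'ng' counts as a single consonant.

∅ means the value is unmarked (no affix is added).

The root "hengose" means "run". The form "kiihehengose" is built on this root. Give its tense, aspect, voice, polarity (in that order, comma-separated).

future, habitual, reflexive, affirmative

Segment: ku-ih-e-hengose.
tense: e- → future.
aspect: ih- → habitual.
voice: ku- → reflexive.
polarity: ∅ → affirmative.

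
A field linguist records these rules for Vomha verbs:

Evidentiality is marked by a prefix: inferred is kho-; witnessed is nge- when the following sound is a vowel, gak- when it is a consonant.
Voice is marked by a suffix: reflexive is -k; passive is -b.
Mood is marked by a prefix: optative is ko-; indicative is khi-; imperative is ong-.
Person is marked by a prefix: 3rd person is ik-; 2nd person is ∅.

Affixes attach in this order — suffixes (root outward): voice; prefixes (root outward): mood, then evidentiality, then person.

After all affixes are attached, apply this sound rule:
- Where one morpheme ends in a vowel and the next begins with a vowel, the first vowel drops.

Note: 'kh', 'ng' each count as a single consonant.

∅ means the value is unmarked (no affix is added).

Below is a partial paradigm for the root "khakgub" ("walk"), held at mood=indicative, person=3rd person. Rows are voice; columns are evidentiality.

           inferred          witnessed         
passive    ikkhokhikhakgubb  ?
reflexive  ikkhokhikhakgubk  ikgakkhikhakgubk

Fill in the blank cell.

Attach mood indicative khi- → khikhakgub.
Attach voice passive -b → khikhakgubb.
Attach evidentiality witnessed gak- (before consonant 'kh') → gakkhikhakgubb.
Attach person 3rd person ik- → ikgakkhikhakgubb.
Vowel deletion: no change.

ikgakkhikhakgubb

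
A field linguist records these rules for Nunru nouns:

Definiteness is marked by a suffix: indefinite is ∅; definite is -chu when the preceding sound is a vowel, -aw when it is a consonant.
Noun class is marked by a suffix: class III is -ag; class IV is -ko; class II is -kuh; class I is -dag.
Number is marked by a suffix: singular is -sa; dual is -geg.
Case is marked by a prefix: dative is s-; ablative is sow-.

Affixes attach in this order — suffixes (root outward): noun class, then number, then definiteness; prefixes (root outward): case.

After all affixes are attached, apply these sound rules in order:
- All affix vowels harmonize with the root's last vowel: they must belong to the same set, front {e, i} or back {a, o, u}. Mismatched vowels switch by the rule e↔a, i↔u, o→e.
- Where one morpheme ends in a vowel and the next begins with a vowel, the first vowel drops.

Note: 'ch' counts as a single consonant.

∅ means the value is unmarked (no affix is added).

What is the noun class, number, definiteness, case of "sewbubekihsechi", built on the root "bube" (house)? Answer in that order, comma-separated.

Segment: sow-bube-kuh-sa-chu.
noun class: -kuh → class II.
number: -sa → singular.
definiteness: -chu/aw → definite.
case: sow- → ablative.

class II, singular, definite, ablative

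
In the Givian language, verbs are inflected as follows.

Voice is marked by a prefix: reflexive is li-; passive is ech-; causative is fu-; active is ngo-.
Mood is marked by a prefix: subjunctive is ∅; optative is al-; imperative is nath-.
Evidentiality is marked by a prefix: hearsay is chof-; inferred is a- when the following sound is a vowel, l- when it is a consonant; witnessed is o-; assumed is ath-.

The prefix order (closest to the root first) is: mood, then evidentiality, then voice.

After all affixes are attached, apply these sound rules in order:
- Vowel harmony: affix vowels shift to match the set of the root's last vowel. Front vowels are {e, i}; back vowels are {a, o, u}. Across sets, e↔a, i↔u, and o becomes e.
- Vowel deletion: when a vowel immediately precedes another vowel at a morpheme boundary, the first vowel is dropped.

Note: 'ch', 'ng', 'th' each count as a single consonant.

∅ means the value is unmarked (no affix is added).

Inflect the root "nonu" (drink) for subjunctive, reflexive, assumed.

lathnonu

mood = subjunctive: zero marking, form stays nonu.
Attach evidentiality assumed ath- → athnonu.
Attach voice reflexive li- → liathnonu.
Apply vowel harmony: liathnonu → luathnonu.
Apply vowel deletion: luathnonu → lathnonu.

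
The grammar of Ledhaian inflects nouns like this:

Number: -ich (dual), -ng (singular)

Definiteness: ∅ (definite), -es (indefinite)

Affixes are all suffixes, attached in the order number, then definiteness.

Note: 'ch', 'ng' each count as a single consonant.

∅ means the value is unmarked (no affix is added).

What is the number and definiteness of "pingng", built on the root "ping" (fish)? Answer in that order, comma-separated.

singular, definite

Segment: ping-ng.
number: -ng → singular.
definiteness: ∅ → definite.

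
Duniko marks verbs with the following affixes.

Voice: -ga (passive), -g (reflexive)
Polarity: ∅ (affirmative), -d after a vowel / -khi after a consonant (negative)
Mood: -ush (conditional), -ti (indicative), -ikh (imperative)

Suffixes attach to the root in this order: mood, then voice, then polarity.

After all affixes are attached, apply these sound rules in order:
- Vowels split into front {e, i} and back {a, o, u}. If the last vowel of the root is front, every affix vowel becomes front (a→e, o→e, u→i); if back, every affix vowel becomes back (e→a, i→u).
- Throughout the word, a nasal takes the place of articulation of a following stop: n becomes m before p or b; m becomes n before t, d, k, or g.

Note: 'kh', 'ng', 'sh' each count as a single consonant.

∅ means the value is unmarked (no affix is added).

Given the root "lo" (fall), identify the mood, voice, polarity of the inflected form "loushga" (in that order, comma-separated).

Segment: lo-ush-ga.
mood: -ush → conditional.
voice: -ga → passive.
polarity: ∅ → affirmative.

conditional, passive, affirmative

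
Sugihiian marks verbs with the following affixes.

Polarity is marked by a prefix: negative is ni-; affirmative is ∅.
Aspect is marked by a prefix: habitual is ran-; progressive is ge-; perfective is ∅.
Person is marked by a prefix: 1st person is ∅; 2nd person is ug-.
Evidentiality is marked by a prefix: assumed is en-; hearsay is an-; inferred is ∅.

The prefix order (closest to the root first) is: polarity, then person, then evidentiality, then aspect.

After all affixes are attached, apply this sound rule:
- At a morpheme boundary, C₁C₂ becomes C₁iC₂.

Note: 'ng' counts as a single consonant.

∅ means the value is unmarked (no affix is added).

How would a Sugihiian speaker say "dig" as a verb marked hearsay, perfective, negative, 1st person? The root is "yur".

aniniyur

Attach polarity negative ni- → niyur.
person = 1st person: zero marking, form stays niyur.
Attach evidentiality hearsay an- → anniyur.
aspect = perfective: zero marking, form stays anniyur.
Apply epenthesis: anniyur → aniniyur.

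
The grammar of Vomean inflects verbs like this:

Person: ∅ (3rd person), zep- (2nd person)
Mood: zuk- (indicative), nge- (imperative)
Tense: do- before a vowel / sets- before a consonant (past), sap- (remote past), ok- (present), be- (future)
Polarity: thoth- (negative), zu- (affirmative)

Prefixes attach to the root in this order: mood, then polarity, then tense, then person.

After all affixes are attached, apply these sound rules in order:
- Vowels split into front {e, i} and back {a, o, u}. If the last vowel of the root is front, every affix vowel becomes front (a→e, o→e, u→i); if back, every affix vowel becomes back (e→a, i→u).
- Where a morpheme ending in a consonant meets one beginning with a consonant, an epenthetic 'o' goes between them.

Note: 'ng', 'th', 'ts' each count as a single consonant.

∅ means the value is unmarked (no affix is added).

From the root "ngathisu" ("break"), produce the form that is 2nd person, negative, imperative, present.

Attach mood imperative nge- → ngengathisu.
Attach polarity negative thoth- → thothngengathisu.
Attach tense present ok- → okthothngengathisu.
Attach person 2nd person zep- → zepokthothngengathisu.
Apply vowel harmony: zepokthothngengathisu → zapokthothngangathisu.
Apply epenthesis: zapokthothngangathisu → zapokothothongangathisu.

zapokothothongangathisu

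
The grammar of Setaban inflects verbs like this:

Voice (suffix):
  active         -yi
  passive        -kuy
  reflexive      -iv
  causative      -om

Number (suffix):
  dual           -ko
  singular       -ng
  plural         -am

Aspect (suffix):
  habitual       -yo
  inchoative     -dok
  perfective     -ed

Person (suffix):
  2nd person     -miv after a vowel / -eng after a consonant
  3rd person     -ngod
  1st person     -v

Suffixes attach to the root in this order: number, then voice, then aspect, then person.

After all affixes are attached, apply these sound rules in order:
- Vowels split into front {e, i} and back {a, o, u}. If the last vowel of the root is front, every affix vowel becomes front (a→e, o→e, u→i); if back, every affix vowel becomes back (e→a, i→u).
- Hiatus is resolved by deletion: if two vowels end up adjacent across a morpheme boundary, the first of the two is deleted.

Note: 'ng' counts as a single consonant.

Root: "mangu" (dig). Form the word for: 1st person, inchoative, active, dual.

mangukoyudokv

Attach number dual -ko → manguko.
Attach voice active -yi → mangukoyi.
Attach aspect inchoative -dok → mangukoyidok.
Attach person 1st person -v → mangukoyidokv.
Apply vowel harmony: mangukoyidokv → mangukoyudokv.
Vowel deletion: no change.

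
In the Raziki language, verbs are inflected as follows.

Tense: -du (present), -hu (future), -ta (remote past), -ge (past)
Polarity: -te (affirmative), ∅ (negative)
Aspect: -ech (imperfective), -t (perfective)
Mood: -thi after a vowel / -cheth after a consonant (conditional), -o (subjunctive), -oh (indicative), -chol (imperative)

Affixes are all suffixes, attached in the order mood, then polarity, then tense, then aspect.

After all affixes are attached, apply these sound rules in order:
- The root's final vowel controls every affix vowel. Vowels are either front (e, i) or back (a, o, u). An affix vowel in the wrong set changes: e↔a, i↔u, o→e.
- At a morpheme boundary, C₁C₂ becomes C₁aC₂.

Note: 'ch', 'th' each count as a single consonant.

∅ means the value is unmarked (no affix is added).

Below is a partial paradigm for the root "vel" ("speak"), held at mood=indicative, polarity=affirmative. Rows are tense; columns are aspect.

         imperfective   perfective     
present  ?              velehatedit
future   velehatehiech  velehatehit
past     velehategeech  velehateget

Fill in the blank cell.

Attach mood indicative -oh → veloh.
Attach polarity affirmative -te → velohte.
Attach tense present -du → velohtedu.
Attach aspect imperfective -ech → velohteduech.
Apply vowel harmony: velohteduech → velehtediech.
Apply epenthesis: velehtediech → velehatediech.

velehatediech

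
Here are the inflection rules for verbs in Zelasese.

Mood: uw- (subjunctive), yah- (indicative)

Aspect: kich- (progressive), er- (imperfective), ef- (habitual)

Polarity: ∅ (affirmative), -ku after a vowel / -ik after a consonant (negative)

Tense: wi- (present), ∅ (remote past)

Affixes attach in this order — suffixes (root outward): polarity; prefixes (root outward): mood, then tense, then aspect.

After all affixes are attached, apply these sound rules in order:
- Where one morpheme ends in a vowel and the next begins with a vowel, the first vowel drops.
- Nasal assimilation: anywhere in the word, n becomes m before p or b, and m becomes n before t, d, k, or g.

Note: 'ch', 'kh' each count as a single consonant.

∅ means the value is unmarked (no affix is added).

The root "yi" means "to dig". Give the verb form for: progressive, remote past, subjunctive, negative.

kichuwyiku

Attach mood subjunctive uw- → uwyi.
tense = remote past: zero marking, form stays uwyi.
Attach aspect progressive kich- → kichuwyi.
Attach polarity negative -ku (after vowel 'i') → kichuwyiku.
Vowel deletion: no change.
Nasal assimilation: no change.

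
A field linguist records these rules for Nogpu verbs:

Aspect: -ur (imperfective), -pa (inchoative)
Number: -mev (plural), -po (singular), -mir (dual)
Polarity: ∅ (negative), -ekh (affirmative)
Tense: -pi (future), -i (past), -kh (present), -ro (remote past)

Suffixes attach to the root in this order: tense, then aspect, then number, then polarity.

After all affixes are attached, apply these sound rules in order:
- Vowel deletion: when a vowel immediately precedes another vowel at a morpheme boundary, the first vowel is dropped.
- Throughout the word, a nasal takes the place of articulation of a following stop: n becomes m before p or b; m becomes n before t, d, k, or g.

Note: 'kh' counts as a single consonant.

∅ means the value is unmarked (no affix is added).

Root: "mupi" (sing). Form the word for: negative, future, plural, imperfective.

mupipurmev

Attach tense future -pi → mupipi.
Attach aspect imperfective -ur → mupipiur.
Attach number plural -mev → mupipiurmev.
polarity = negative: zero marking, form stays mupipiurmev.
Apply vowel deletion: mupipiurmev → mupipurmev.
Nasal assimilation: no change.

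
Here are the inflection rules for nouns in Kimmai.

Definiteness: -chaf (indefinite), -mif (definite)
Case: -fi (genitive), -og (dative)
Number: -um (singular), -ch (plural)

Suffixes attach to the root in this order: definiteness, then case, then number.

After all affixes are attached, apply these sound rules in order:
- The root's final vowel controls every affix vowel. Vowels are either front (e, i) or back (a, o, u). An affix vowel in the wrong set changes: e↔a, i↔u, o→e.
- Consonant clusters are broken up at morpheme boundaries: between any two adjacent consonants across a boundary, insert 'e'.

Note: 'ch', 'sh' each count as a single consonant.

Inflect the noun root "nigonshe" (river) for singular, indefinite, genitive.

nigonshechefefiim

Attach definiteness indefinite -chaf → nigonshechaf.
Attach case genitive -fi → nigonshechaffi.
Attach number singular -um → nigonshechaffium.
Apply vowel harmony: nigonshechaffium → nigonshecheffiim.
Apply epenthesis: nigonshecheffiim → nigonshechefefiim.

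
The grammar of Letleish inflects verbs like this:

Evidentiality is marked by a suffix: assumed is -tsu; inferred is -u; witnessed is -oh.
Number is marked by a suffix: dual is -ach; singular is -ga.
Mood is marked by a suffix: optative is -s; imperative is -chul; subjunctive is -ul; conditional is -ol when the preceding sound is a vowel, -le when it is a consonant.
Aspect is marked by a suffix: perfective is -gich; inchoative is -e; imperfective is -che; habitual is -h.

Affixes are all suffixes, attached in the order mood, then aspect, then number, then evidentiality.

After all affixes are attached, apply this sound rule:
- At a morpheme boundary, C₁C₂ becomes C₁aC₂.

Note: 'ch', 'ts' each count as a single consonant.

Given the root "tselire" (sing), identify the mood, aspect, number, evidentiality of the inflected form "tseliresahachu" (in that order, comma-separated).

optative, habitual, dual, inferred

Segment: tselire-s-h-ach-u.
mood: -s → optative.
aspect: -h → habitual.
number: -ach → dual.
evidentiality: -u → inferred.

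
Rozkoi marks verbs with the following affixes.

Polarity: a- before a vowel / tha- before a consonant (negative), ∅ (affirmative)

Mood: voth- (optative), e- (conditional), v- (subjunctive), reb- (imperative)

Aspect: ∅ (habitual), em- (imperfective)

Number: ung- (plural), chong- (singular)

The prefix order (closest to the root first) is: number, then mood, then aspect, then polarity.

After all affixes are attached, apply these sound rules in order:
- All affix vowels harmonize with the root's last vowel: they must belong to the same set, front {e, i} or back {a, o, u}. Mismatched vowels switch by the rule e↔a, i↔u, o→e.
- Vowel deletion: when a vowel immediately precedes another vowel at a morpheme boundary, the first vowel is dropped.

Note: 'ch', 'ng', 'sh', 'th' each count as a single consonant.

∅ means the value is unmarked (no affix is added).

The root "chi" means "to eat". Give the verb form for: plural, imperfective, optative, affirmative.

Attach number plural ung- → ungchi.
Attach mood optative voth- → vothungchi.
Attach aspect imperfective em- → emvothungchi.
polarity = affirmative: zero marking, form stays emvothungchi.
Apply vowel harmony: emvothungchi → emvethingchi.
Vowel deletion: no change.

emvethingchi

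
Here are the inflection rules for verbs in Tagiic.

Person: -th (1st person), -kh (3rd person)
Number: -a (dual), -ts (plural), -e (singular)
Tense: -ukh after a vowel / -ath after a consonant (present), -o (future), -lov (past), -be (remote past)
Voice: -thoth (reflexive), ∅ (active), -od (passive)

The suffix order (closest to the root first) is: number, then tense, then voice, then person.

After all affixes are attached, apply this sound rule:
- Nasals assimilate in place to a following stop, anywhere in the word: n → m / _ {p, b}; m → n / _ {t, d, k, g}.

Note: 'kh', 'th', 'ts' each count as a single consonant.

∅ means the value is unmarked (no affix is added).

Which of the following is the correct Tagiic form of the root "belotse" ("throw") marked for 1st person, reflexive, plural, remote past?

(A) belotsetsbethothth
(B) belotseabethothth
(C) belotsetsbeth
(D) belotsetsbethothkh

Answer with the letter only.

A

Attach number plural -ts → belotsets.
Attach tense remote past -be → belotsetsbe.
Attach voice reflexive -thoth → belotsetsbethoth.
Attach person 1st person -th → belotsetsbethothth.
Nasal assimilation: no change.
So the correct form is belotsetsbethothth, option (A).
(C) belotsetsbeth is wrong: it uses active instead of reflexive for voice.
(D) belotsetsbethothkh is wrong: it uses 3rd person instead of 1st person for person.
(B) belotseabethothth is wrong: it uses dual instead of plural for number.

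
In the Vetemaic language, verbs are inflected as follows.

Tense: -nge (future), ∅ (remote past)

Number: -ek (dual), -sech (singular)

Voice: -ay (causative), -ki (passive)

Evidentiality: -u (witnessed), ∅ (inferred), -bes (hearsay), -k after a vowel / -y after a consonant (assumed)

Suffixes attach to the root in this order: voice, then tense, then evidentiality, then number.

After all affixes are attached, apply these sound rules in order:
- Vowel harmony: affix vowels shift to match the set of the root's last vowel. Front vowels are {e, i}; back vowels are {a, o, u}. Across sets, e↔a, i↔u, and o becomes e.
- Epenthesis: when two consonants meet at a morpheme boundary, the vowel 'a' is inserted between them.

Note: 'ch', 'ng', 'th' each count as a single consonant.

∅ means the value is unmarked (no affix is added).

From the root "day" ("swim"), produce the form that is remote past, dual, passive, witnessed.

Attach voice passive -ki → dayki.
tense = remote past: zero marking, form stays dayki.
Attach evidentiality witnessed -u → daykiu.
Attach number dual -ek → daykiuek.
Apply vowel harmony: daykiuek → daykuuak.
Apply epenthesis: daykuuak → dayakuuak.

dayakuuak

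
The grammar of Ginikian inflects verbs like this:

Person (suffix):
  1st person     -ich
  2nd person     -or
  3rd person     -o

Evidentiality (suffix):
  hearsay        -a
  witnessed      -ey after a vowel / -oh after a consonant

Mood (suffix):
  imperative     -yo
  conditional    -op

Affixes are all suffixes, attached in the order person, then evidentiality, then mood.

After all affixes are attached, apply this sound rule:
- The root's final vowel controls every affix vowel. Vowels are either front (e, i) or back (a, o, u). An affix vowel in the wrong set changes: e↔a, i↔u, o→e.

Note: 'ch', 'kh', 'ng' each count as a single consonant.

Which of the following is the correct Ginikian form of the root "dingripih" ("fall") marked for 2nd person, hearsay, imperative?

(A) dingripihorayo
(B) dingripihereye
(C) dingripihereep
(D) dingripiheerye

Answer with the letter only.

Attach person 2nd person -or → dingripihor.
Attach evidentiality hearsay -a → dingripihora.
Attach mood imperative -yo → dingripihorayo.
Apply vowel harmony: dingripihorayo → dingripihereye.
So the correct form is dingripihereye, option (B).
(A) dingripihorayo is wrong: it fails to apply the sound rule(s).
(D) dingripiheerye is wrong: it has the affixes in the wrong order.
(C) dingripihereep is wrong: it uses conditional instead of imperative for mood.

B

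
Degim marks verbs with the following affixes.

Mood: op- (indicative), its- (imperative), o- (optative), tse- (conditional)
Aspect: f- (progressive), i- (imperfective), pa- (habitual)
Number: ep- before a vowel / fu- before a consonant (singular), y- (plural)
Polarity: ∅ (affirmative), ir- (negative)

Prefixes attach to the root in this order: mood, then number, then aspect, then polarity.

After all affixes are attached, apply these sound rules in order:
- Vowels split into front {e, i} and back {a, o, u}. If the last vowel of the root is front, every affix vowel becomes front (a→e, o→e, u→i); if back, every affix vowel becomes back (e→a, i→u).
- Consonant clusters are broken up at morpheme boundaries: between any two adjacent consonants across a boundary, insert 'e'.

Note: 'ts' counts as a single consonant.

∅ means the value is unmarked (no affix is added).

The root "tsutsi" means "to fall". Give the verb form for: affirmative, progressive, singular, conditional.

Attach mood conditional tse- → tsetsutsi.
Attach number singular fu- (before consonant 'ts') → futsetsutsi.
Attach aspect progressive f- → ffutsetsutsi.
polarity = affirmative: zero marking, form stays ffutsetsutsi.
Apply vowel harmony: ffutsetsutsi → ffitsetsutsi.
Apply epenthesis: ffitsetsutsi → fefitsetsutsi.

fefitsetsutsi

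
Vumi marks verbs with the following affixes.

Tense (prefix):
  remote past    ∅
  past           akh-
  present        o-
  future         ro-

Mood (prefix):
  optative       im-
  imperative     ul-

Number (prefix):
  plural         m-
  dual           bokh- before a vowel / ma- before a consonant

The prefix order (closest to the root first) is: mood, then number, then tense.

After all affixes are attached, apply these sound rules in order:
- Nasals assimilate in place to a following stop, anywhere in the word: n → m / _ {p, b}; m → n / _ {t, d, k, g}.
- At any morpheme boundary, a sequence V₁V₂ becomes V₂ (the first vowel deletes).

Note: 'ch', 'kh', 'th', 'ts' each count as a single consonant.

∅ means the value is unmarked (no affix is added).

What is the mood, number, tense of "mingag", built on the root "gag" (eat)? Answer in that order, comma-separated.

Segment: m-im-gag.
mood: im- → optative.
number: m- → plural.
tense: ∅ → remote past.

optative, plural, remote past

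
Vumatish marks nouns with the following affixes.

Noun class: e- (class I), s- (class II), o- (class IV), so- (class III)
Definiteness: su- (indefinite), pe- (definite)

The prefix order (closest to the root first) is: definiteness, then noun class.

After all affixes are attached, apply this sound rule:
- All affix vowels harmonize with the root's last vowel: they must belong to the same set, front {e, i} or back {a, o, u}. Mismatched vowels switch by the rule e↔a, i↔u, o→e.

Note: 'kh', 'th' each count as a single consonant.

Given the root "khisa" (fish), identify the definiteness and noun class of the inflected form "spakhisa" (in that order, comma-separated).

Segment: s-pe-khisa.
definiteness: pe- → definite.
noun class: s- → class II.

definite, class II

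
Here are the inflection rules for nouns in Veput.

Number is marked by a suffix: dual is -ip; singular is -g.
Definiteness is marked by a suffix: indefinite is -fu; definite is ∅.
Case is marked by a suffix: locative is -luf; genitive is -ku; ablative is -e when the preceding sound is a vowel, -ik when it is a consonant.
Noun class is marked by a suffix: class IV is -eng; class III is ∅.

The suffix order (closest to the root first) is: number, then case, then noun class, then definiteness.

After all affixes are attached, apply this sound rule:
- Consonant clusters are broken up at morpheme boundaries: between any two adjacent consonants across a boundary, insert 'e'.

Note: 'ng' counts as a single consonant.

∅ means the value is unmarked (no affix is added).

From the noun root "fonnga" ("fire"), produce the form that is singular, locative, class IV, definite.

Attach number singular -g → fonngag.
Attach case locative -luf → fonngagluf.
Attach noun class class IV -eng → fonngaglufeng.
definiteness = definite: zero marking, form stays fonngaglufeng.
Apply epenthesis: fonngaglufeng → fonngagelufeng.

fonngagelufeng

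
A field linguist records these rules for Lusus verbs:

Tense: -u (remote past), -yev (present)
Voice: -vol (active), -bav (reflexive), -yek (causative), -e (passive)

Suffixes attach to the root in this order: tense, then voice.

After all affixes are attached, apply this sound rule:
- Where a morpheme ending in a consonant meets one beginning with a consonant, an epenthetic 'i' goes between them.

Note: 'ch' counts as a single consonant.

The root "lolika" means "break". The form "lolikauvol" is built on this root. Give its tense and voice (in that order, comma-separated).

Segment: lolika-u-vol.
tense: -u → remote past.
voice: -vol → active.

remote past, active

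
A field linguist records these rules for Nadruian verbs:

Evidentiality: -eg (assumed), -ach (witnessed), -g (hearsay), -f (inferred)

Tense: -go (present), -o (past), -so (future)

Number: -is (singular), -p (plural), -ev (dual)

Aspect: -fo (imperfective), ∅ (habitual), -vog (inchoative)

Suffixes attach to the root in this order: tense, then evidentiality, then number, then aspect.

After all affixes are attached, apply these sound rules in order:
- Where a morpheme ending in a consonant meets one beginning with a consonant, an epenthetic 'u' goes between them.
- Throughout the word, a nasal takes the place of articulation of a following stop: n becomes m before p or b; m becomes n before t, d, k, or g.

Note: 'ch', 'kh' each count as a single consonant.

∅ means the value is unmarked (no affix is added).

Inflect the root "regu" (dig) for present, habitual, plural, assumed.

regugoegup

Attach tense present -go → regugo.
Attach evidentiality assumed -eg → regugoeg.
Attach number plural -p → regugoegp.
aspect = habitual: zero marking, form stays regugoegp.
Apply epenthesis: regugoegp → regugoegup.
Nasal assimilation: no change.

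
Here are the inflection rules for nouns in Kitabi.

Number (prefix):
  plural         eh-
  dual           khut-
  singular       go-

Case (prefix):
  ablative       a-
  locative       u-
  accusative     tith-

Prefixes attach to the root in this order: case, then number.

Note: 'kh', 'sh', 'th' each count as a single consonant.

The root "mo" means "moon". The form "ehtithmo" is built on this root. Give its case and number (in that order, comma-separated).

Segment: eh-tith-mo.
case: tith- → accusative.
number: eh- → plural.

accusative, plural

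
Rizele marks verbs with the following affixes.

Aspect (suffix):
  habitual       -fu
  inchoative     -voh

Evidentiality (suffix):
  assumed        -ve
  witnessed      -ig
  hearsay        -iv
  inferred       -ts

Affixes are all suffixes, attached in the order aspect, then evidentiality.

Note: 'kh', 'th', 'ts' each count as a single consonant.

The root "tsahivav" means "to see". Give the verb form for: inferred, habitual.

tsahivavfuts

Attach aspect habitual -fu → tsahivavfu.
Attach evidentiality inferred -ts → tsahivavfuts.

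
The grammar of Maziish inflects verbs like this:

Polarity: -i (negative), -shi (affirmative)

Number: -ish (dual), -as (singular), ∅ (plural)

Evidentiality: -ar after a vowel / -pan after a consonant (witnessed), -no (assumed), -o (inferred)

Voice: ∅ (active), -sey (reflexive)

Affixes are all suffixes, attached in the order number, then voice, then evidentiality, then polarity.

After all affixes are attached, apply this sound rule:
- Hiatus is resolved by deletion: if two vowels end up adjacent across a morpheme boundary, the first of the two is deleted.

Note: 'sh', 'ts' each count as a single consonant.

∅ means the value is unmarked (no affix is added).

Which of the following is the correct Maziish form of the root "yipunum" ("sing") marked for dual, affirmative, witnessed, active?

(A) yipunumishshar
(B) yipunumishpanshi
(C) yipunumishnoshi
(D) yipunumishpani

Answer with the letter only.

Attach number dual -ish → yipunumish.
voice = active: zero marking, form stays yipunumish.
Attach evidentiality witnessed -pan (after consonant 'sh') → yipunumishpan.
Attach polarity affirmative -shi → yipunumishpanshi.
Vowel deletion: no change.
So the correct form is yipunumishpanshi, option (B).
(A) yipunumishshar is wrong: it has the affixes in the wrong order.
(C) yipunumishnoshi is wrong: it uses assumed instead of witnessed for evidentiality.
(D) yipunumishpani is wrong: it uses negative instead of affirmative for polarity.

B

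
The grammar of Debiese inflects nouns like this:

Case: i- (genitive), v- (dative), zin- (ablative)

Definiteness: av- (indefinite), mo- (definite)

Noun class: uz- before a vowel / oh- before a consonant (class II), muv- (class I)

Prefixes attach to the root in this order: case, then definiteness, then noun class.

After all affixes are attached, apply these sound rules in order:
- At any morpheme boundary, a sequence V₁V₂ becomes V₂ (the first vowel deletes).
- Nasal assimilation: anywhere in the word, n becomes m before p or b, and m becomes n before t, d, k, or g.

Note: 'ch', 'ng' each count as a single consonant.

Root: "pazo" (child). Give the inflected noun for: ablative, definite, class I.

Attach case ablative zin- → zinpazo.
Attach definiteness definite mo- → mozinpazo.
Attach noun class class I muv- → muvmozinpazo.
Vowel deletion: no change.
Apply nasal assimilation: muvmozinpazo → muvmozimpazo.

muvmozimpazo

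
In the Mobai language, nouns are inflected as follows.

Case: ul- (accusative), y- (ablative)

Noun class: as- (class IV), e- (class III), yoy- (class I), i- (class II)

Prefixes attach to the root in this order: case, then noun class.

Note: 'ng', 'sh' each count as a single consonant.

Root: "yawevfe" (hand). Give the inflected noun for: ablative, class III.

eyyawevfe

Attach case ablative y- → yyawevfe.
Attach noun class class III e- → eyyawevfe.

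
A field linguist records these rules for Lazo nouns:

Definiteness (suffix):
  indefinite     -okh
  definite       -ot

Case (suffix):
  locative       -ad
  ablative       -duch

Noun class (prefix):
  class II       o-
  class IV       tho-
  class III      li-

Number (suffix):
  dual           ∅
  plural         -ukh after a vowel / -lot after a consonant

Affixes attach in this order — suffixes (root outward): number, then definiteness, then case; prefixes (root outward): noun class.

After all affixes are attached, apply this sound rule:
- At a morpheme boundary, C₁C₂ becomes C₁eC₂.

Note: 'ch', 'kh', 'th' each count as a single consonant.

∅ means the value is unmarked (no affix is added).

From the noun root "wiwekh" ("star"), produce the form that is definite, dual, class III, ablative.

liwiwekhoteduch

number = dual: zero marking, form stays wiwekh.
Attach noun class class III li- → liwiwekh.
Attach definiteness definite -ot → liwiwekhot.
Attach case ablative -duch → liwiwekhotduch.
Apply epenthesis: liwiwekhotduch → liwiwekhoteduch.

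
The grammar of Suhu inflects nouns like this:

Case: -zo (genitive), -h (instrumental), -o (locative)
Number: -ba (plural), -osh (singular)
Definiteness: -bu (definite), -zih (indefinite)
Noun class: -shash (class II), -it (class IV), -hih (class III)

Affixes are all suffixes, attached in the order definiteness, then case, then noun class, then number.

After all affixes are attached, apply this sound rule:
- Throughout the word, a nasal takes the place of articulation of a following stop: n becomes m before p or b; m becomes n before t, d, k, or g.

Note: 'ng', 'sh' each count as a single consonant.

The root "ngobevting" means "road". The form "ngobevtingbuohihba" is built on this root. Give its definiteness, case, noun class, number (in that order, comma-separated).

definite, locative, class III, plural

Segment: ngobevting-bu-o-hih-ba.
definiteness: -bu → definite.
case: -o → locative.
noun class: -hih → class III.
number: -ba → plural.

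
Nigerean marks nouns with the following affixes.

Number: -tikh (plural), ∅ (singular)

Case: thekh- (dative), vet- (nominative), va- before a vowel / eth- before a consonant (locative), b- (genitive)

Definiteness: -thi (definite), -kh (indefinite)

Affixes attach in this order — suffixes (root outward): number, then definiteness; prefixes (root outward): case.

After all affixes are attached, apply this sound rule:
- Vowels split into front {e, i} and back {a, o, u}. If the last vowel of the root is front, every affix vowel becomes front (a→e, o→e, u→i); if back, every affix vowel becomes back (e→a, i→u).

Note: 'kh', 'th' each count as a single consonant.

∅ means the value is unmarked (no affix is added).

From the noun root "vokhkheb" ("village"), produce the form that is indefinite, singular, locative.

ethvokhkhebkh

number = singular: zero marking, form stays vokhkheb.
Attach definiteness indefinite -kh → vokhkhebkh.
Attach case locative eth- (before consonant 'v') → ethvokhkhebkh.
Vowel harmony: no change.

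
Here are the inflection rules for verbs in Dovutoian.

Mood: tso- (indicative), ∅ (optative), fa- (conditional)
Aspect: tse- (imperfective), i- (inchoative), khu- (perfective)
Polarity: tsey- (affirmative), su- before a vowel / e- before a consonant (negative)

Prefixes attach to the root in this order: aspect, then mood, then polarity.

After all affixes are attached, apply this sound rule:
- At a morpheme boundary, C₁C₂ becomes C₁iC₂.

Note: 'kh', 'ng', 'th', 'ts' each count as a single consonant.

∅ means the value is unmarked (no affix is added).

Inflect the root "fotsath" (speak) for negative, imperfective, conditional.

efatsefotsath

Attach aspect imperfective tse- → tsefotsath.
Attach mood conditional fa- → fatsefotsath.
Attach polarity negative e- (before consonant 'f') → efatsefotsath.
Epenthesis: no change.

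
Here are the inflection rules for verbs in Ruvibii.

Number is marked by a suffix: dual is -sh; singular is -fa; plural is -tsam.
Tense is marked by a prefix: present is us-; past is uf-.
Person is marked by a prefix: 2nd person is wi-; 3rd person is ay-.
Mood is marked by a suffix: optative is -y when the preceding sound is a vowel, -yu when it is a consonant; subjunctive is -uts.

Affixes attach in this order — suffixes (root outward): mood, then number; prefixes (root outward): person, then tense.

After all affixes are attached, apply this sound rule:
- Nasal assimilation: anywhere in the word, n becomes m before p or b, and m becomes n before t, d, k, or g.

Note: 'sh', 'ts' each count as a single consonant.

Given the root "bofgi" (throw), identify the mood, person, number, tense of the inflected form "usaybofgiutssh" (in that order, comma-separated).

subjunctive, 3rd person, dual, present

Segment: us-ay-bofgi-uts-sh.
mood: -uts → subjunctive.
person: ay- → 3rd person.
number: -sh → dual.
tense: us- → present.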